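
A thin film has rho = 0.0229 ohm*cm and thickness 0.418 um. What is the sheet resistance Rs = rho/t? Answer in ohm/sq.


Step 1: Convert thickness to cm: t = 0.418 um = 4.1800e-05 cm
Step 2: Rs = rho / t = 0.0229 / 4.1800e-05
Step 3: Rs = 547.8 ohm/sq

547.8


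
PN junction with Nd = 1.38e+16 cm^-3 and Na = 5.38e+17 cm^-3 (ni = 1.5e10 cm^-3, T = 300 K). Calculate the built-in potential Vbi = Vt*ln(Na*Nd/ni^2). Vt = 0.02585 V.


Step 1: Compute Na*Nd/ni^2 = 5.38e+17 * 1.38e+16 / (1.5e10)^2 = 3.2997e+13
Step 2: ln(3.2997e+13) = 31.1274
Step 3: Vbi = 0.02585 * 31.1274 = 0.805 V

0.805


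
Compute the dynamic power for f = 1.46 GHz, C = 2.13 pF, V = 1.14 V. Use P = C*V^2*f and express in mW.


Step 1: V^2 = 1.14^2 = 1.2996 V^2
Step 2: P = C*V^2*f = 2.13e-12 F * 1.2996 * 1.46e9 Hz
Step 3: P = 4.04149608e-03 W
Step 4: P = 4.041 mW

4.041


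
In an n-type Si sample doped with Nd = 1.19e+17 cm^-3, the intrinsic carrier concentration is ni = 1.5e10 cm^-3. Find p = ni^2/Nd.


Step 1: Since Nd >> ni, n ≈ Nd = 1.19e+17 cm^-3
Step 2: p = ni^2 / n = (1.5e10)^2 / 1.19e+17
Step 3: p = 2.25e20 / 1.19e+17 = 1.89e+03 cm^-3

1.89e+03


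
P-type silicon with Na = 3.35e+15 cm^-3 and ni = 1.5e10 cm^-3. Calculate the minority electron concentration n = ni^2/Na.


Step 1: Majority hole concentration p ≈ Na = 3.35e+15 cm^-3
Step 2: n = ni^2 / Na = (1.5e10)^2 / 3.35e+15
Step 3: n = 6.72e+04 cm^-3

6.72e+04


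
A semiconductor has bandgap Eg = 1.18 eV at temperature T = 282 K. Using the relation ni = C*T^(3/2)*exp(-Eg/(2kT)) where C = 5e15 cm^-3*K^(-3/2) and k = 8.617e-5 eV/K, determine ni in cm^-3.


Step 1: Compute kT = 8.617e-5 * 282 = 0.02429994 eV
Step 2: Exponent = -Eg/(2kT) = -1.18/(2*0.02429994) = -24.27990
Step 3: T^(3/2) = 282^1.5 = 4735.59
Step 4: ni = 5e15 * 4735.59 * exp(-24.27990) = 6.76e+08 cm^-3

6.76e+08


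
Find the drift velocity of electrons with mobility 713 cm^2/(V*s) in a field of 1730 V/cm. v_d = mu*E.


Step 1: v_d = mu * E
Step 2: v_d = 713 * 1730 = 1233490
Step 3: v_d = 1.23e+06 cm/s

1.23e+06


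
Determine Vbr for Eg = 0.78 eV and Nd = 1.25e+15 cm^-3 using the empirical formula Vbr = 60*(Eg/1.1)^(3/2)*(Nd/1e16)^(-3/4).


Step 1: Eg/1.1 = 0.78/1.1 = 0.709091
Step 2: (Eg/1.1)^1.5 = 0.709091^1.5 = 0.597108
Step 3: (Nd/1e16)^(-0.75) = (0.125)^(-0.75) = 4.756828
Step 4: Vbr = 60 * 0.597108 * 4.756828 = 170.4 V

170.4


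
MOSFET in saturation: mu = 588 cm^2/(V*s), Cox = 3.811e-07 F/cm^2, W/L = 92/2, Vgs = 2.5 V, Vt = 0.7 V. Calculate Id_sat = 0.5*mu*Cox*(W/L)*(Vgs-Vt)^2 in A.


Step 1: Overdrive voltage Vov = Vgs - Vt = 2.5 - 0.7 = 1.8 V
Step 2: W/L = 92/2 = 46
Step 3: Id = 0.5 * 588 * 3.811e-07 * 46 * 1.8^2
Step 4: Id = 1.67e-02 A

1.67e-02


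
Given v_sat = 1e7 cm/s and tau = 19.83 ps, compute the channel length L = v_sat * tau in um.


Step 1: tau in seconds = 19.83 ps * 1e-12 = 1.9830e-11 s
Step 2: L = v_sat * tau = 1e7 * 1.9830e-11 = 1.9830e-04 cm
Step 3: L in um = 1.9830e-04 * 1e4 = 1.983 um

1.983


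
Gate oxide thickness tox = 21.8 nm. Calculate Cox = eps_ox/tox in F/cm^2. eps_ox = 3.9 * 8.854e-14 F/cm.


Step 1: eps_ox = 3.9 * 8.854e-14 = 3.45306e-13 F/cm
Step 2: tox in cm = 21.8 nm * 1e-7 = 2.1800e-06 cm
Step 3: Cox = 3.45306e-13 / 2.1800e-06 = 1.58e-07 F/cm^2

1.58e-07


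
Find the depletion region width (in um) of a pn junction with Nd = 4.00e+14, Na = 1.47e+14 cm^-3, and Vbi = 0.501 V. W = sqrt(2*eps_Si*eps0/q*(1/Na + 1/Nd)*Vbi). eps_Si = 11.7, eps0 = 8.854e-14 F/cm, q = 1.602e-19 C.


Step 1: 1/Na + 1/Nd = 1/1.47e+14 + 1/4.00e+14 = 9.30272e-15
Step 2: 2*eps*eps0/q = 2*11.7*8.854e-14/1.602e-19 = 1.293281e+07
Step 3: W^2 = 1.293281e+07 * 9.30272e-15 * 0.501 = 6.02755e-08
Step 4: W = sqrt(6.02755e-08) = 2.455e-04 cm = 2.455 um

2.455


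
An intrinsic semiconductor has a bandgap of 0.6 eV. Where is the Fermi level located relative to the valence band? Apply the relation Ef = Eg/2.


Step 1: For an intrinsic semiconductor, the Fermi level sits at midgap.
Step 2: Ef = Eg / 2 = 0.6 / 2 = 0.3 eV

0.3


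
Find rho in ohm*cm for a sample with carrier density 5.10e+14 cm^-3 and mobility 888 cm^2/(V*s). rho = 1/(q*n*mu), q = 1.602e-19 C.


Step 1: sigma = q * n * mu = 1.602e-19 * 5.10e+14 * 888 = 7.25514e-02 S/cm
Step 2: rho = 1 / sigma = 1 / 7.25514e-02 = 13.78 ohm*cm

13.78


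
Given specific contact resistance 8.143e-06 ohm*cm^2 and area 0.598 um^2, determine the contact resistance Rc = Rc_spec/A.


Step 1: Convert area to cm^2: 0.598 um^2 = 5.9800e-09 cm^2
Step 2: Rc = Rc_spec / A = 8.143e-06 / 5.9800e-09
Step 3: Rc = 1.36e+03 ohms

1.36e+03


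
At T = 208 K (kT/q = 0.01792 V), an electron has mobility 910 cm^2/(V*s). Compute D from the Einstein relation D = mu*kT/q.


Step 1: D = mu * (kT/q)
Step 2: D = 910 * 0.01792
Step 3: D = 16.31 cm^2/s

16.31


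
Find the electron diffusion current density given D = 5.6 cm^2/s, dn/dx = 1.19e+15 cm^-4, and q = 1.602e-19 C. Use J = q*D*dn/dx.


Step 1: J = q * D * (dn/dx)
Step 2: J = 1.602e-19 * 5.6 * 1.19e+15
Step 3: J = 1.07e-03 A/cm^2

1.07e-03


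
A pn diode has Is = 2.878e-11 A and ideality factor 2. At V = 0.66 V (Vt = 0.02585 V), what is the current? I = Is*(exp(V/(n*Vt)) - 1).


Step 1: V/(n*Vt) = 0.66/(2*0.02585) = 12.7660
Step 2: exp(12.7660) = 3.5011e+05
Step 3: I = 2.878e-11 * (3.5011e+05 - 1) = 1.01e-05 A

1.01e-05


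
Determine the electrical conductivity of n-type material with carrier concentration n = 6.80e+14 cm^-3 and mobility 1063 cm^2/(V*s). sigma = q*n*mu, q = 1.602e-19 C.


Step 1: sigma = q * n * mu
Step 2: sigma = 1.602e-19 * 6.80e+14 * 1063
Step 3: sigma = 1.158e-01 S/cm

1.158e-01


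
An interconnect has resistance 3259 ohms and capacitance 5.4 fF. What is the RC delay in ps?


Step 1: tau = R * C
Step 2: tau = 3259 * 5.4 fF = 3259 * 5.4e-15 F
Step 3: tau = 1.75986e-11 s = 17.5986 ps

17.5986


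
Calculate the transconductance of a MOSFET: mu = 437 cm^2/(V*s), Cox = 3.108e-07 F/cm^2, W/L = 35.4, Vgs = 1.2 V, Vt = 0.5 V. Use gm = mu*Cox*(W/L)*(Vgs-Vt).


Step 1: Vov = Vgs - Vt = 1.2 - 0.5 = 0.7 V
Step 2: gm = mu * Cox * (W/L) * Vov
Step 3: gm = 437 * 3.108e-07 * 35.4 * 0.7 = 3.37e-03 S

3.37e-03


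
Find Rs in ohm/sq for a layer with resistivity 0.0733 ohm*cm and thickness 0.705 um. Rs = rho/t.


Step 1: Convert thickness to cm: t = 0.705 um = 7.0500e-05 cm
Step 2: Rs = rho / t = 0.0733 / 7.0500e-05
Step 3: Rs = 1039.7 ohm/sq

1039.7


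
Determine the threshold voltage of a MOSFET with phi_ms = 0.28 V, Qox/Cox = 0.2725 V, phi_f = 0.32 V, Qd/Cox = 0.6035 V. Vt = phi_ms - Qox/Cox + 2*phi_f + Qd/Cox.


Step 1: Vt = phi_ms - Qox/Cox + 2*phi_f + Qd/Cox
Step 2: Vt = 0.28 - 0.2725 + 2*0.32 + 0.6035
Step 3: Vt = 0.28 - 0.2725 + 0.64 + 0.6035
Step 4: Vt = 1.251 V

1.251


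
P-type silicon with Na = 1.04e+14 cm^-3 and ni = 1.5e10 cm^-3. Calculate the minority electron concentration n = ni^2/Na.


Step 1: Majority hole concentration p ≈ Na = 1.04e+14 cm^-3
Step 2: n = ni^2 / Na = (1.5e10)^2 / 1.04e+14
Step 3: n = 2.16e+06 cm^-3

2.16e+06


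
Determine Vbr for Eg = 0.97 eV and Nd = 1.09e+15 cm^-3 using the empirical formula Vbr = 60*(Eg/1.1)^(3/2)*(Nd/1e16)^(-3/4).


Step 1: Eg/1.1 = 0.97/1.1 = 0.881818
Step 2: (Eg/1.1)^1.5 = 0.881818^1.5 = 0.828073
Step 3: (Nd/1e16)^(-0.75) = (0.109)^(-0.75) = 5.271450
Step 4: Vbr = 60 * 0.828073 * 5.271450 = 261.9 V

261.9


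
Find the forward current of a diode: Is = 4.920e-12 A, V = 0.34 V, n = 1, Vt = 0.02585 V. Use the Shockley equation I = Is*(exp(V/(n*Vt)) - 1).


Step 1: V/(n*Vt) = 0.34/(1*0.02585) = 13.1528
Step 2: exp(13.1528) = 5.1545e+05
Step 3: I = 4.920e-12 * (5.1545e+05 - 1) = 2.54e-06 A

2.54e-06


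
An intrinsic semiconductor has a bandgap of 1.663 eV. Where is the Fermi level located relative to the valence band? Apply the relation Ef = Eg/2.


Step 1: For an intrinsic semiconductor, the Fermi level sits at midgap.
Step 2: Ef = Eg / 2 = 1.663 / 2 = 0.8315 eV

0.8315


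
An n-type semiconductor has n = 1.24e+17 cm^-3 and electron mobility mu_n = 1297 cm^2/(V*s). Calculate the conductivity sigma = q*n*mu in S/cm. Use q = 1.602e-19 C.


Step 1: sigma = q * n * mu
Step 2: sigma = 1.602e-19 * 1.24e+17 * 1297
Step 3: sigma = 2.576e+01 S/cm

2.576e+01


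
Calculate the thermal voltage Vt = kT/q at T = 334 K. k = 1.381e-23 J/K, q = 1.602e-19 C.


Step 1: kT = 1.381e-23 * 334 = 4.61254e-21 J
Step 2: Vt = kT/q = 4.61254e-21 / 1.602e-19
Step 3: Vt = 0.02879 V

0.02879


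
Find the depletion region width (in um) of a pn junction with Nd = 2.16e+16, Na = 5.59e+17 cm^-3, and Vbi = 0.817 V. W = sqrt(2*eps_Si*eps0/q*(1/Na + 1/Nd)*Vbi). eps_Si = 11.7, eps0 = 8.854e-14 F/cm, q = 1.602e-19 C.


Step 1: 1/Na + 1/Nd = 1/5.59e+17 + 1/2.16e+16 = 4.80852e-17
Step 2: 2*eps*eps0/q = 2*11.7*8.854e-14/1.602e-19 = 1.293281e+07
Step 3: W^2 = 1.293281e+07 * 4.80852e-17 * 0.817 = 5.08073e-10
Step 4: W = sqrt(5.08073e-10) = 2.254e-05 cm = 0.2254 um

0.2254


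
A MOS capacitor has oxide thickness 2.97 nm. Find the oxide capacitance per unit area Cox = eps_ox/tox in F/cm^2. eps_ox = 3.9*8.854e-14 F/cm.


Step 1: eps_ox = 3.9 * 8.854e-14 = 3.45306e-13 F/cm
Step 2: tox in cm = 2.97 nm * 1e-7 = 2.9700e-07 cm
Step 3: Cox = 3.45306e-13 / 2.9700e-07 = 1.16e-06 F/cm^2

1.16e-06


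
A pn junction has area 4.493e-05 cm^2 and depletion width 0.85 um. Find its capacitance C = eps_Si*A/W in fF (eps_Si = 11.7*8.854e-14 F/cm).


Step 1: eps_Si = 11.7 * 8.854e-14 = 1.035918e-12 F/cm
Step 2: W in cm = 0.85 * 1e-4 = 8.50e-05 cm
Step 3: C = 1.035918e-12 * 4.493e-05 / 8.50e-05 = 5.475741e-13 F
Step 4: C = 547.57 fF

547.57


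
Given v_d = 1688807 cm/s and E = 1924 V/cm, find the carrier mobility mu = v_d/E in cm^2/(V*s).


Step 1: mu = v_d / E
Step 2: mu = 1688807 / 1924
Step 3: mu = 877.76 cm^2/(V*s)

877.76


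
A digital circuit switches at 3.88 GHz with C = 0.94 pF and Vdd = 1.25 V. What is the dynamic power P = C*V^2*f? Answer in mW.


Step 1: V^2 = 1.25^2 = 1.5625 V^2
Step 2: P = C*V^2*f = 0.94e-12 F * 1.5625 * 3.88e9 Hz
Step 3: P = 5.69875e-03 W
Step 4: P = 5.699 mW

5.699


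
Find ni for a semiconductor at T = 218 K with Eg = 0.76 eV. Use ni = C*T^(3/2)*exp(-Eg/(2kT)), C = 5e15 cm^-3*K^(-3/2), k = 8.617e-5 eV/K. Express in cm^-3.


Step 1: Compute kT = 8.617e-5 * 218 = 0.01878506 eV
Step 2: Exponent = -Eg/(2kT) = -0.76/(2*0.01878506) = -20.22884
Step 3: T^(3/2) = 218^1.5 = 3218.73
Step 4: ni = 5e15 * 3218.73 * exp(-20.22884) = 2.64e+10 cm^-3

2.64e+10


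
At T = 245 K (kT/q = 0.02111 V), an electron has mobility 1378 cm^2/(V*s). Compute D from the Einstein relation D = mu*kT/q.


Step 1: D = mu * (kT/q)
Step 2: D = 1378 * 0.02111
Step 3: D = 29.09 cm^2/s

29.09


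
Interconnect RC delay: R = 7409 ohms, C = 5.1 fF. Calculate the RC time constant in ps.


Step 1: tau = R * C
Step 2: tau = 7409 * 5.1 fF = 7409 * 5.1e-15 F
Step 3: tau = 3.77859e-11 s = 37.7859 ps

37.7859


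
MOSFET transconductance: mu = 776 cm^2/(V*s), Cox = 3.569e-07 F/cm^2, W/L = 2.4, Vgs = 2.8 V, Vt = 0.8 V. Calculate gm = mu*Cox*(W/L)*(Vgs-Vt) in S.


Step 1: Vov = Vgs - Vt = 2.8 - 0.8 = 2.0 V
Step 2: gm = mu * Cox * (W/L) * Vov
Step 3: gm = 776 * 3.569e-07 * 2.4 * 2.0 = 1.33e-03 S

1.33e-03


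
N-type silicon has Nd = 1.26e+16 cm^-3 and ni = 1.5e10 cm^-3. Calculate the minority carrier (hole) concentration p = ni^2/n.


Step 1: Since Nd >> ni, n ≈ Nd = 1.26e+16 cm^-3
Step 2: p = ni^2 / n = (1.5e10)^2 / 1.26e+16
Step 3: p = 2.25e20 / 1.26e+16 = 1.79e+04 cm^-3

1.79e+04


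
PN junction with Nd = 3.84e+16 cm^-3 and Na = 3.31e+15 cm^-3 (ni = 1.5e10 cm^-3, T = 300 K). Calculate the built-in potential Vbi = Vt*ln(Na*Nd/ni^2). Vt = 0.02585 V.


Step 1: Compute Na*Nd/ni^2 = 3.31e+15 * 3.84e+16 / (1.5e10)^2 = 5.6491e+11
Step 2: ln(5.6491e+11) = 27.0599
Step 3: Vbi = 0.02585 * 27.0599 = 0.699 V

0.699


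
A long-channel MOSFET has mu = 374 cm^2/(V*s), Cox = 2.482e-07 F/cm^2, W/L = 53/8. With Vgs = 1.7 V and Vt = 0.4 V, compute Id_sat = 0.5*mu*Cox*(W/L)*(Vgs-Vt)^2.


Step 1: Overdrive voltage Vov = Vgs - Vt = 1.7 - 0.4 = 1.3 V
Step 2: W/L = 53/8 = 6.625
Step 3: Id = 0.5 * 374 * 2.482e-07 * 6.625 * 1.3^2
Step 4: Id = 5.20e-04 A

5.20e-04


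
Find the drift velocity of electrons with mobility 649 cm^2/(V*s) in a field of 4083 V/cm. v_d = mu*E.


Step 1: v_d = mu * E
Step 2: v_d = 649 * 4083 = 2649867
Step 3: v_d = 2.65e+06 cm/s

2.65e+06


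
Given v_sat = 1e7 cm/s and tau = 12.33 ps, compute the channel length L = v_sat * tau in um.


Step 1: tau in seconds = 12.33 ps * 1e-12 = 1.2330e-11 s
Step 2: L = v_sat * tau = 1e7 * 1.2330e-11 = 1.2330e-04 cm
Step 3: L in um = 1.2330e-04 * 1e4 = 1.233 um

1.233


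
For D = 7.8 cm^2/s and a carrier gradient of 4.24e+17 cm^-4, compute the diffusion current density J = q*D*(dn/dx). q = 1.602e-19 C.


Step 1: J = q * D * (dn/dx)
Step 2: J = 1.602e-19 * 7.8 * 4.24e+17
Step 3: J = 5.30e-01 A/cm^2

5.30e-01


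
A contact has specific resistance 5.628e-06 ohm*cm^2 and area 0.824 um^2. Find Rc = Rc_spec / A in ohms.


Step 1: Convert area to cm^2: 0.824 um^2 = 8.2400e-09 cm^2
Step 2: Rc = Rc_spec / A = 5.628e-06 / 8.2400e-09
Step 3: Rc = 6.83e+02 ohms

6.83e+02


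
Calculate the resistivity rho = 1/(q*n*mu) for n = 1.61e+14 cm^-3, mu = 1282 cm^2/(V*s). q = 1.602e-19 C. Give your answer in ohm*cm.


Step 1: sigma = q * n * mu = 1.602e-19 * 1.61e+14 * 1282 = 3.30656e-02 S/cm
Step 2: rho = 1 / sigma = 1 / 3.30656e-02 = 30.24 ohm*cm

30.24


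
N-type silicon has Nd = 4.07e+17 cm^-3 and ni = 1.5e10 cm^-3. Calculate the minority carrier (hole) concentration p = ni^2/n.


Step 1: Since Nd >> ni, n ≈ Nd = 4.07e+17 cm^-3
Step 2: p = ni^2 / n = (1.5e10)^2 / 4.07e+17
Step 3: p = 2.25e20 / 4.07e+17 = 5.53e+02 cm^-3

5.53e+02


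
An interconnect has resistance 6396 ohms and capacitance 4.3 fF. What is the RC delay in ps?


Step 1: tau = R * C
Step 2: tau = 6396 * 4.3 fF = 6396 * 4.3e-15 F
Step 3: tau = 2.75028e-11 s = 27.5028 ps

27.5028


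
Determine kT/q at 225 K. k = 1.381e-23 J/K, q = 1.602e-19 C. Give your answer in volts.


Step 1: kT = 1.381e-23 * 225 = 3.10725e-21 J
Step 2: Vt = kT/q = 3.10725e-21 / 1.602e-19
Step 3: Vt = 0.0194 V

0.0194


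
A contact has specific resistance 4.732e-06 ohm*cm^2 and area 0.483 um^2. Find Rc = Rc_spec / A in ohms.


Step 1: Convert area to cm^2: 0.483 um^2 = 4.8300e-09 cm^2
Step 2: Rc = Rc_spec / A = 4.732e-06 / 4.8300e-09
Step 3: Rc = 9.80e+02 ohms

9.80e+02


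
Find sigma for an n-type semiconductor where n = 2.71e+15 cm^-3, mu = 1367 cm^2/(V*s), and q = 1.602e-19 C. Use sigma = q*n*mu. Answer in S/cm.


Step 1: sigma = q * n * mu
Step 2: sigma = 1.602e-19 * 2.71e+15 * 1367
Step 3: sigma = 5.935e-01 S/cm

5.935e-01


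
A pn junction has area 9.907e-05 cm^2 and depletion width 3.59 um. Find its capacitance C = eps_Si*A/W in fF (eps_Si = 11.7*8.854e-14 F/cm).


Step 1: eps_Si = 11.7 * 8.854e-14 = 1.035918e-12 F/cm
Step 2: W in cm = 3.59 * 1e-4 = 3.59e-04 cm
Step 3: C = 1.035918e-12 * 9.907e-05 / 3.59e-04 = 2.858730e-13 F
Step 4: C = 285.87 fF

285.87


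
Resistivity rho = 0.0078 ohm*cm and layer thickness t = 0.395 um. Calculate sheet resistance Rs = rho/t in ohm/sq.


Step 1: Convert thickness to cm: t = 0.395 um = 3.9500e-05 cm
Step 2: Rs = rho / t = 0.0078 / 3.9500e-05
Step 3: Rs = 197.5 ohm/sq

197.5


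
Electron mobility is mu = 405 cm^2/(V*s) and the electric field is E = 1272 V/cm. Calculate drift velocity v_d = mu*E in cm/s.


Step 1: v_d = mu * E
Step 2: v_d = 405 * 1272 = 515160
Step 3: v_d = 5.15e+05 cm/s

5.15e+05


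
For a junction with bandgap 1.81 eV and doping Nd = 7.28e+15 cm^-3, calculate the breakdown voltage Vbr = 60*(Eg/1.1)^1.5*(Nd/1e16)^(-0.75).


Step 1: Eg/1.1 = 1.81/1.1 = 1.645455
Step 2: (Eg/1.1)^1.5 = 1.645455^1.5 = 2.110712
Step 3: (Nd/1e16)^(-0.75) = (0.728)^(-0.75) = 1.268824
Step 4: Vbr = 60 * 2.110712 * 1.268824 = 160.7 V

160.7


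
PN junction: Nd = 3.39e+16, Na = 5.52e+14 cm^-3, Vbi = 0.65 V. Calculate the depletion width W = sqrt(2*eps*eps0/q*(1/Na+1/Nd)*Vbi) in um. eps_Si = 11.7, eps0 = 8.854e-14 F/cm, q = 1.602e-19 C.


Step 1: 1/Na + 1/Nd = 1/5.52e+14 + 1/3.39e+16 = 1.84109e-15
Step 2: 2*eps*eps0/q = 2*11.7*8.854e-14/1.602e-19 = 1.293281e+07
Step 3: W^2 = 1.293281e+07 * 1.84109e-15 * 0.65 = 1.54768e-08
Step 4: W = sqrt(1.54768e-08) = 1.244e-04 cm = 1.244 um

1.244


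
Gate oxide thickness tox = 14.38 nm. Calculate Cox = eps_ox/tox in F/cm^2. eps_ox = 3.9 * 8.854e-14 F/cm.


Step 1: eps_ox = 3.9 * 8.854e-14 = 3.45306e-13 F/cm
Step 2: tox in cm = 14.38 nm * 1e-7 = 1.4380e-06 cm
Step 3: Cox = 3.45306e-13 / 1.4380e-06 = 2.40e-07 F/cm^2

2.40e-07


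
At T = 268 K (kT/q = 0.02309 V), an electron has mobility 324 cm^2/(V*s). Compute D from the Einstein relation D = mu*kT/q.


Step 1: D = mu * (kT/q)
Step 2: D = 324 * 0.02309
Step 3: D = 7.48 cm^2/s

7.48


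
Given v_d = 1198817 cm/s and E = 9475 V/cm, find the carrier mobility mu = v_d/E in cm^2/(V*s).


Step 1: mu = v_d / E
Step 2: mu = 1198817 / 9475
Step 3: mu = 126.52 cm^2/(V*s)

126.52


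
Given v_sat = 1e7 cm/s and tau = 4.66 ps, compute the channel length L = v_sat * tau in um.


Step 1: tau in seconds = 4.66 ps * 1e-12 = 4.6600e-12 s
Step 2: L = v_sat * tau = 1e7 * 4.6600e-12 = 4.6600e-05 cm
Step 3: L in um = 4.6600e-05 * 1e4 = 0.466 um

0.466


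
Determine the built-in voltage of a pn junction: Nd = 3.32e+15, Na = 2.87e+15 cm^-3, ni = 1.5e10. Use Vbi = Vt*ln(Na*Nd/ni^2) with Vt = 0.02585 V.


Step 1: Compute Na*Nd/ni^2 = 2.87e+15 * 3.32e+15 / (1.5e10)^2 = 4.2348e+10
Step 2: ln(4.2348e+10) = 24.4692
Step 3: Vbi = 0.02585 * 24.4692 = 0.633 V

0.633


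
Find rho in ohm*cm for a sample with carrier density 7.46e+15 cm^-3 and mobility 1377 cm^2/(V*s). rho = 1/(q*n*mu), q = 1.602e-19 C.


Step 1: sigma = q * n * mu = 1.602e-19 * 7.46e+15 * 1377 = 1.64564e+00 S/cm
Step 2: rho = 1 / sigma = 1 / 1.64564e+00 = 0.6077 ohm*cm

0.6077


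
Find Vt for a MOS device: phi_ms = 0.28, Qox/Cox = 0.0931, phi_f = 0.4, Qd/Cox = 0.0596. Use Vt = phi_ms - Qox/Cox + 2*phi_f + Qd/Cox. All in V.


Step 1: Vt = phi_ms - Qox/Cox + 2*phi_f + Qd/Cox
Step 2: Vt = 0.28 - 0.0931 + 2*0.4 + 0.0596
Step 3: Vt = 0.28 - 0.0931 + 0.8 + 0.0596
Step 4: Vt = 1.0465 V

1.0465


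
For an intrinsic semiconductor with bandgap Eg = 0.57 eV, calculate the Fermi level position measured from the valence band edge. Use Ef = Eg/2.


Step 1: For an intrinsic semiconductor, the Fermi level sits at midgap.
Step 2: Ef = Eg / 2 = 0.57 / 2 = 0.285 eV

0.285


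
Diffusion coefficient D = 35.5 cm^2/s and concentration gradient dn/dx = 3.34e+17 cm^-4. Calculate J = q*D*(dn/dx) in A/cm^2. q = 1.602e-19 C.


Step 1: J = q * D * (dn/dx)
Step 2: J = 1.602e-19 * 35.5 * 3.34e+17
Step 3: J = 1.90e+00 A/cm^2

1.90e+00


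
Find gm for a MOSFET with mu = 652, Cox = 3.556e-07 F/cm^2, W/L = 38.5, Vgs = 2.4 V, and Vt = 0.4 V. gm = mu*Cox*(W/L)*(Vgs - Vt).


Step 1: Vov = Vgs - Vt = 2.4 - 0.4 = 2.0 V
Step 2: gm = mu * Cox * (W/L) * Vov
Step 3: gm = 652 * 3.556e-07 * 38.5 * 2.0 = 1.79e-02 S

1.79e-02


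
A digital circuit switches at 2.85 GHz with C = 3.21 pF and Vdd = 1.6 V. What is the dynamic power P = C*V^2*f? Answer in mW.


Step 1: V^2 = 1.6^2 = 2.56 V^2
Step 2: P = C*V^2*f = 3.21e-12 F * 2.56 * 2.85e9 Hz
Step 3: P = 2.342016e-02 W
Step 4: P = 23.42 mW

23.42


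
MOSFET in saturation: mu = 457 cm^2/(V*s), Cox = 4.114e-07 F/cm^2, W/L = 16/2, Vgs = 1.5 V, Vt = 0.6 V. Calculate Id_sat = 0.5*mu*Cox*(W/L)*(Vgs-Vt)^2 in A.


Step 1: Overdrive voltage Vov = Vgs - Vt = 1.5 - 0.6 = 0.9 V
Step 2: W/L = 16/2 = 8
Step 3: Id = 0.5 * 457 * 4.114e-07 * 8 * 0.9^2
Step 4: Id = 6.09e-04 A

6.09e-04


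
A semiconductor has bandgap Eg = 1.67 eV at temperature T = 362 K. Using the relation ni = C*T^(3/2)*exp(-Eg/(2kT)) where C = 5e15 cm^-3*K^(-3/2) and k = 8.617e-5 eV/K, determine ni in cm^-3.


Step 1: Compute kT = 8.617e-5 * 362 = 0.03119354 eV
Step 2: Exponent = -Eg/(2kT) = -1.67/(2*0.03119354) = -26.76836
Step 3: T^(3/2) = 362^1.5 = 6887.52
Step 4: ni = 5e15 * 6887.52 * exp(-26.76836) = 8.16e+07 cm^-3

8.16e+07


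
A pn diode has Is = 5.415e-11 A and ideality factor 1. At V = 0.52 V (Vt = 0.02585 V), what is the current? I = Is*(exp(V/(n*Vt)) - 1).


Step 1: V/(n*Vt) = 0.52/(1*0.02585) = 20.1161
Step 2: exp(20.1161) = 5.4489e+08
Step 3: I = 5.415e-11 * (5.4489e+08 - 1) = 2.95e-02 A

2.95e-02


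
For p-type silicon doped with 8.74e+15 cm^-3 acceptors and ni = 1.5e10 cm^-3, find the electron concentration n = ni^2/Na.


Step 1: Majority hole concentration p ≈ Na = 8.74e+15 cm^-3
Step 2: n = ni^2 / Na = (1.5e10)^2 / 8.74e+15
Step 3: n = 2.57e+04 cm^-3

2.57e+04


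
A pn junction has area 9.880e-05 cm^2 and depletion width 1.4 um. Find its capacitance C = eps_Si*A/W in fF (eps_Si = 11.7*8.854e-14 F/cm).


Step 1: eps_Si = 11.7 * 8.854e-14 = 1.035918e-12 F/cm
Step 2: W in cm = 1.4 * 1e-4 = 1.40e-04 cm
Step 3: C = 1.035918e-12 * 9.880e-05 / 1.40e-04 = 7.310621e-13 F
Step 4: C = 731.06 fF

731.06


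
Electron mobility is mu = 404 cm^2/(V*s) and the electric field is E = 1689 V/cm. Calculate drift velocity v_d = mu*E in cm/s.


Step 1: v_d = mu * E
Step 2: v_d = 404 * 1689 = 682356
Step 3: v_d = 6.82e+05 cm/s

6.82e+05


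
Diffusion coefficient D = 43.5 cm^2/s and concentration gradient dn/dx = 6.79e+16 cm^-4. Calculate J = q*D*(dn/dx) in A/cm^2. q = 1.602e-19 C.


Step 1: J = q * D * (dn/dx)
Step 2: J = 1.602e-19 * 43.5 * 6.79e+16
Step 3: J = 4.73e-01 A/cm^2

4.73e-01


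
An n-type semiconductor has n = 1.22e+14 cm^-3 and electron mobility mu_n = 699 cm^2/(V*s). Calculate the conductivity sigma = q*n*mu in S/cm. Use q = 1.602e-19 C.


Step 1: sigma = q * n * mu
Step 2: sigma = 1.602e-19 * 1.22e+14 * 699
Step 3: sigma = 1.366e-02 S/cm

1.366e-02


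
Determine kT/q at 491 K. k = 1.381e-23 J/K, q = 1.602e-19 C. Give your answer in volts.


Step 1: kT = 1.381e-23 * 491 = 6.78071e-21 J
Step 2: Vt = kT/q = 6.78071e-21 / 1.602e-19
Step 3: Vt = 0.04233 V

0.04233


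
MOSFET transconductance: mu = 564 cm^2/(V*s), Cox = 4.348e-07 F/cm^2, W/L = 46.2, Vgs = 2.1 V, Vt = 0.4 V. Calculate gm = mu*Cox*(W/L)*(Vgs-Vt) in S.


Step 1: Vov = Vgs - Vt = 2.1 - 0.4 = 1.7 V
Step 2: gm = mu * Cox * (W/L) * Vov
Step 3: gm = 564 * 4.348e-07 * 46.2 * 1.7 = 1.93e-02 S

1.93e-02


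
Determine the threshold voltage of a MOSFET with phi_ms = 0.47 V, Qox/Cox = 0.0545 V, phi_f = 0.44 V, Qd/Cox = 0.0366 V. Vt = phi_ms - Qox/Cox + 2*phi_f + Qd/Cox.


Step 1: Vt = phi_ms - Qox/Cox + 2*phi_f + Qd/Cox
Step 2: Vt = 0.47 - 0.0545 + 2*0.44 + 0.0366
Step 3: Vt = 0.47 - 0.0545 + 0.88 + 0.0366
Step 4: Vt = 1.3321 V

1.3321


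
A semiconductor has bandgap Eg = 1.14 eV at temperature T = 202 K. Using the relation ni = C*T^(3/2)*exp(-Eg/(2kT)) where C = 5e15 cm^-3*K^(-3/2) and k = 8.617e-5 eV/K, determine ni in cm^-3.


Step 1: Compute kT = 8.617e-5 * 202 = 0.01740634 eV
Step 2: Exponent = -Eg/(2kT) = -1.14/(2*0.01740634) = -32.74669
Step 3: T^(3/2) = 202^1.5 = 2870.96
Step 4: ni = 5e15 * 2870.96 * exp(-32.74669) = 8.62e+04 cm^-3

8.62e+04


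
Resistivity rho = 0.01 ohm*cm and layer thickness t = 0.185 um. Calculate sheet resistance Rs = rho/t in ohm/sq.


Step 1: Convert thickness to cm: t = 0.185 um = 1.8500e-05 cm
Step 2: Rs = rho / t = 0.01 / 1.8500e-05
Step 3: Rs = 540.5 ohm/sq

540.5


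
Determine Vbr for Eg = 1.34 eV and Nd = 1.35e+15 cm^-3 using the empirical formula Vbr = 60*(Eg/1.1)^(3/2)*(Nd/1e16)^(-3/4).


Step 1: Eg/1.1 = 1.34/1.1 = 1.218182
Step 2: (Eg/1.1)^1.5 = 1.218182^1.5 = 1.344523
Step 3: (Nd/1e16)^(-0.75) = (0.135)^(-0.75) = 4.490034
Step 4: Vbr = 60 * 1.344523 * 4.490034 = 362.2 V

362.2


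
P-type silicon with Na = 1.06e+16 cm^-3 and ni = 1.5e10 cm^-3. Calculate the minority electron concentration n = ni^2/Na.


Step 1: Majority hole concentration p ≈ Na = 1.06e+16 cm^-3
Step 2: n = ni^2 / Na = (1.5e10)^2 / 1.06e+16
Step 3: n = 2.12e+04 cm^-3

2.12e+04


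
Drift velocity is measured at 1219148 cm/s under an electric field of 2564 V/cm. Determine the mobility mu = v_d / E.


Step 1: mu = v_d / E
Step 2: mu = 1219148 / 2564
Step 3: mu = 475.49 cm^2/(V*s)

475.49


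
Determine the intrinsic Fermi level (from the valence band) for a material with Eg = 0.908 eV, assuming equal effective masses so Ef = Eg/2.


Step 1: For an intrinsic semiconductor, the Fermi level sits at midgap.
Step 2: Ef = Eg / 2 = 0.908 / 2 = 0.454 eV

0.454


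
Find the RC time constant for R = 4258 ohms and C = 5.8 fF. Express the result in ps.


Step 1: tau = R * C
Step 2: tau = 4258 * 5.8 fF = 4258 * 5.8e-15 F
Step 3: tau = 2.46964e-11 s = 24.6964 ps

24.6964


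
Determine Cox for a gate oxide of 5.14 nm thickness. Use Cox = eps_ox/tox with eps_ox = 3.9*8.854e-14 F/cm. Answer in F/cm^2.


Step 1: eps_ox = 3.9 * 8.854e-14 = 3.45306e-13 F/cm
Step 2: tox in cm = 5.14 nm * 1e-7 = 5.1400e-07 cm
Step 3: Cox = 3.45306e-13 / 5.1400e-07 = 6.72e-07 F/cm^2

6.72e-07


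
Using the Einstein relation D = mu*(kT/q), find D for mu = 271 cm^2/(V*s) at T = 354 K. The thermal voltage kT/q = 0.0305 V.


Step 1: D = mu * (kT/q)
Step 2: D = 271 * 0.0305
Step 3: D = 8.27 cm^2/s

8.27


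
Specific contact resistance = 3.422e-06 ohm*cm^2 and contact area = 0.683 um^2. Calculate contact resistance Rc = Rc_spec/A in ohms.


Step 1: Convert area to cm^2: 0.683 um^2 = 6.8300e-09 cm^2
Step 2: Rc = Rc_spec / A = 3.422e-06 / 6.8300e-09
Step 3: Rc = 5.01e+02 ohms

5.01e+02


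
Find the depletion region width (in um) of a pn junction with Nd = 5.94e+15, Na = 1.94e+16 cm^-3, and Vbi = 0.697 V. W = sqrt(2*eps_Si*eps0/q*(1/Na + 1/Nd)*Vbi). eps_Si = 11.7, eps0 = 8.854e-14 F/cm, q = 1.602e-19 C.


Step 1: 1/Na + 1/Nd = 1/1.94e+16 + 1/5.94e+15 = 2.19897e-16
Step 2: 2*eps*eps0/q = 2*11.7*8.854e-14/1.602e-19 = 1.293281e+07
Step 3: W^2 = 1.293281e+07 * 2.19897e-16 * 0.697 = 1.98219e-09
Step 4: W = sqrt(1.98219e-09) = 4.452e-05 cm = 0.4452 um

0.4452


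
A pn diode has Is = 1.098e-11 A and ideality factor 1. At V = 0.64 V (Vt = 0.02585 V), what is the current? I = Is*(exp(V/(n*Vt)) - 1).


Step 1: V/(n*Vt) = 0.64/(1*0.02585) = 24.7582
Step 2: exp(24.7582) = 5.6539e+10
Step 3: I = 1.098e-11 * (5.6539e+10 - 1) = 6.21e-01 A

6.21e-01


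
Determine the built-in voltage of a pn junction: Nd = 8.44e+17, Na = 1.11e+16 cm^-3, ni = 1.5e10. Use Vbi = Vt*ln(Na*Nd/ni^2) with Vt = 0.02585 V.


Step 1: Compute Na*Nd/ni^2 = 1.11e+16 * 8.44e+17 / (1.5e10)^2 = 4.1637e+13
Step 2: ln(4.1637e+13) = 31.3600
Step 3: Vbi = 0.02585 * 31.3600 = 0.811 V

0.811


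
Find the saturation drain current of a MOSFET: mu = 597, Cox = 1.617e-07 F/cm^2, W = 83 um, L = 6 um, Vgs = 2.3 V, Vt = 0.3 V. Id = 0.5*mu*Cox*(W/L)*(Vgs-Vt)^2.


Step 1: Overdrive voltage Vov = Vgs - Vt = 2.3 - 0.3 = 2.0 V
Step 2: W/L = 83/6 = 13.8333
Step 3: Id = 0.5 * 597 * 1.617e-07 * 13.8333 * 2.0^2
Step 4: Id = 2.67e-03 A

2.67e-03


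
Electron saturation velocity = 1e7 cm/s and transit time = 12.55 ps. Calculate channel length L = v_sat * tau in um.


Step 1: tau in seconds = 12.55 ps * 1e-12 = 1.2550e-11 s
Step 2: L = v_sat * tau = 1e7 * 1.2550e-11 = 1.2550e-04 cm
Step 3: L in um = 1.2550e-04 * 1e4 = 1.255 um

1.255


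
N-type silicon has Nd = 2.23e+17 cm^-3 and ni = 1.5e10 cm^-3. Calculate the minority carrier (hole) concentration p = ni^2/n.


Step 1: Since Nd >> ni, n ≈ Nd = 2.23e+17 cm^-3
Step 2: p = ni^2 / n = (1.5e10)^2 / 2.23e+17
Step 3: p = 2.25e20 / 2.23e+17 = 1.01e+03 cm^-3

1.01e+03


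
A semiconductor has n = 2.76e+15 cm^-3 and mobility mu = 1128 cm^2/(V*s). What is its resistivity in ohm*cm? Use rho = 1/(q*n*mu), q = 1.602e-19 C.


Step 1: sigma = q * n * mu = 1.602e-19 * 2.76e+15 * 1128 = 4.98747e-01 S/cm
Step 2: rho = 1 / sigma = 1 / 4.98747e-01 = 2.005 ohm*cm

2.005


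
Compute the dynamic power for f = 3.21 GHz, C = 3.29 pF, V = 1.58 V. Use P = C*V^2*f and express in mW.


Step 1: V^2 = 1.58^2 = 2.4964 V^2
Step 2: P = C*V^2*f = 3.29e-12 F * 2.4964 * 3.21e9 Hz
Step 3: P = 2.636423076e-02 W
Step 4: P = 26.364 mW

26.364


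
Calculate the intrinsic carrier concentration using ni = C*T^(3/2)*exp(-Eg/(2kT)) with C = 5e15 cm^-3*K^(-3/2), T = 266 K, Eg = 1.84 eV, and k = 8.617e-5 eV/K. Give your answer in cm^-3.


Step 1: Compute kT = 8.617e-5 * 266 = 0.02292122 eV
Step 2: Exponent = -Eg/(2kT) = -1.84/(2*0.02292122) = -40.13748
Step 3: T^(3/2) = 266^1.5 = 4338.33
Step 4: ni = 5e15 * 4338.33 * exp(-40.13748) = 8.03e+01 cm^-3

8.03e+01


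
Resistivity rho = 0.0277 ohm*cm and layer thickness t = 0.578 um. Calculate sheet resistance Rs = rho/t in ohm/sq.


Step 1: Convert thickness to cm: t = 0.578 um = 5.7800e-05 cm
Step 2: Rs = rho / t = 0.0277 / 5.7800e-05
Step 3: Rs = 479.2 ohm/sq

479.2


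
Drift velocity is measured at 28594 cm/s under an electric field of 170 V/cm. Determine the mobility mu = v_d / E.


Step 1: mu = v_d / E
Step 2: mu = 28594 / 170
Step 3: mu = 168.2 cm^2/(V*s)

168.2


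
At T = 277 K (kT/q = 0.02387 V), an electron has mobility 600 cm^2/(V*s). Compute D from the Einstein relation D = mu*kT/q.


Step 1: D = mu * (kT/q)
Step 2: D = 600 * 0.02387
Step 3: D = 14.32 cm^2/s

14.32


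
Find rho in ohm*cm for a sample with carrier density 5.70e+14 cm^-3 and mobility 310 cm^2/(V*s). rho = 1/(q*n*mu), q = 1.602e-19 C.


Step 1: sigma = q * n * mu = 1.602e-19 * 5.70e+14 * 310 = 2.83073e-02 S/cm
Step 2: rho = 1 / sigma = 1 / 2.83073e-02 = 35.33 ohm*cm

35.33


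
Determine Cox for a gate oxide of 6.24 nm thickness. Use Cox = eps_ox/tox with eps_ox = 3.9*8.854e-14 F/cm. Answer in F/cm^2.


Step 1: eps_ox = 3.9 * 8.854e-14 = 3.45306e-13 F/cm
Step 2: tox in cm = 6.24 nm * 1e-7 = 6.2400e-07 cm
Step 3: Cox = 3.45306e-13 / 6.2400e-07 = 5.53e-07 F/cm^2

5.53e-07


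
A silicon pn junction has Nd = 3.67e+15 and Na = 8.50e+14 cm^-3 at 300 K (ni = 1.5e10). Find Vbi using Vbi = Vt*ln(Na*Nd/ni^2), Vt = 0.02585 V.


Step 1: Compute Na*Nd/ni^2 = 8.50e+14 * 3.67e+15 / (1.5e10)^2 = 1.3864e+10
Step 2: ln(1.3864e+10) = 23.3526
Step 3: Vbi = 0.02585 * 23.3526 = 0.604 V

0.604


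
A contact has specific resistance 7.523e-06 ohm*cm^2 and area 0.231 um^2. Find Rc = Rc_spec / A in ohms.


Step 1: Convert area to cm^2: 0.231 um^2 = 2.3100e-09 cm^2
Step 2: Rc = Rc_spec / A = 7.523e-06 / 2.3100e-09
Step 3: Rc = 3.26e+03 ohms

3.26e+03


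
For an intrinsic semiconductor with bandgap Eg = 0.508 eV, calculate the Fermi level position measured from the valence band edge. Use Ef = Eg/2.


Step 1: For an intrinsic semiconductor, the Fermi level sits at midgap.
Step 2: Ef = Eg / 2 = 0.508 / 2 = 0.254 eV

0.254


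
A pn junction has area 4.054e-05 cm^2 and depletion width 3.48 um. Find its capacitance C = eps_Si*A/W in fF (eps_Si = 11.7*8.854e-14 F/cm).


Step 1: eps_Si = 11.7 * 8.854e-14 = 1.035918e-12 F/cm
Step 2: W in cm = 3.48 * 1e-4 = 3.48e-04 cm
Step 3: C = 1.035918e-12 * 4.054e-05 / 3.48e-04 = 1.206785e-13 F
Step 4: C = 120.68 fF

120.68


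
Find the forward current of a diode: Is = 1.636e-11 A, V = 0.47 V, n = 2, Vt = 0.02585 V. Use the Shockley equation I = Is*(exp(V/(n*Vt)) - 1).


Step 1: V/(n*Vt) = 0.47/(2*0.02585) = 9.0909
Step 2: exp(9.0909) = 8.8742e+03
Step 3: I = 1.636e-11 * (8.8742e+03 - 1) = 1.45e-07 A

1.45e-07


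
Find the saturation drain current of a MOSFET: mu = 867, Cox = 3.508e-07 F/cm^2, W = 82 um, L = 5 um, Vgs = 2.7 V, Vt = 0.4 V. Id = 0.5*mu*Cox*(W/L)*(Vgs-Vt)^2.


Step 1: Overdrive voltage Vov = Vgs - Vt = 2.7 - 0.4 = 2.3 V
Step 2: W/L = 82/5 = 16.4
Step 3: Id = 0.5 * 867 * 3.508e-07 * 16.4 * 2.3^2
Step 4: Id = 1.32e-02 A

1.32e-02


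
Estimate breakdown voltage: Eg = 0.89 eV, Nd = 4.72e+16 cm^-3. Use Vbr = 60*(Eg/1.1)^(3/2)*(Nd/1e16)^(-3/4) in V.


Step 1: Eg/1.1 = 0.89/1.1 = 0.809091
Step 2: (Eg/1.1)^1.5 = 0.809091^1.5 = 0.727773
Step 3: (Nd/1e16)^(-0.75) = (4.72)^(-0.75) = 0.312280
Step 4: Vbr = 60 * 0.727773 * 0.312280 = 13.6 V

13.6


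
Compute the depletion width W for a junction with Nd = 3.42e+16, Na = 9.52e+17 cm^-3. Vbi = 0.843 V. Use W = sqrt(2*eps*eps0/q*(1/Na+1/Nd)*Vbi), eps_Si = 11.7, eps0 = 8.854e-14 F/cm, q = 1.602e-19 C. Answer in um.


Step 1: 1/Na + 1/Nd = 1/9.52e+17 + 1/3.42e+16 = 3.02902e-17
Step 2: 2*eps*eps0/q = 2*11.7*8.854e-14/1.602e-19 = 1.293281e+07
Step 3: W^2 = 1.293281e+07 * 3.02902e-17 * 0.843 = 3.30235e-10
Step 4: W = sqrt(3.30235e-10) = 1.817e-05 cm = 0.1817 um

0.1817


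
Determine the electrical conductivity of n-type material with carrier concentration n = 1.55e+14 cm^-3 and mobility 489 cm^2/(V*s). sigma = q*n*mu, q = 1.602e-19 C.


Step 1: sigma = q * n * mu
Step 2: sigma = 1.602e-19 * 1.55e+14 * 489
Step 3: sigma = 1.214e-02 S/cm

1.214e-02


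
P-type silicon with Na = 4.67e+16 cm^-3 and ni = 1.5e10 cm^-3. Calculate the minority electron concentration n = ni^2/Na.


Step 1: Majority hole concentration p ≈ Na = 4.67e+16 cm^-3
Step 2: n = ni^2 / Na = (1.5e10)^2 / 4.67e+16
Step 3: n = 4.82e+03 cm^-3

4.82e+03


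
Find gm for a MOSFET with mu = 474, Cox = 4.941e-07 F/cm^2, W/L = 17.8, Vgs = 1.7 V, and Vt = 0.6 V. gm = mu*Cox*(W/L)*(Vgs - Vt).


Step 1: Vov = Vgs - Vt = 1.7 - 0.6 = 1.1 V
Step 2: gm = mu * Cox * (W/L) * Vov
Step 3: gm = 474 * 4.941e-07 * 17.8 * 1.1 = 4.59e-03 S

4.59e-03


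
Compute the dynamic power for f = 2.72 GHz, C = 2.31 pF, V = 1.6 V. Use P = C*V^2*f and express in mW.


Step 1: V^2 = 1.6^2 = 2.56 V^2
Step 2: P = C*V^2*f = 2.31e-12 F * 2.56 * 2.72e9 Hz
Step 3: P = 1.6084992e-02 W
Step 4: P = 16.085 mW

16.085


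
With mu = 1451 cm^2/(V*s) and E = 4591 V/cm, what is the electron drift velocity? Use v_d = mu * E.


Step 1: v_d = mu * E
Step 2: v_d = 1451 * 4591 = 6661541
Step 3: v_d = 6.66e+06 cm/s

6.66e+06


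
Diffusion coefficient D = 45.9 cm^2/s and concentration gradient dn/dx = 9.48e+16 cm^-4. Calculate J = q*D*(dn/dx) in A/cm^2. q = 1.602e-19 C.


Step 1: J = q * D * (dn/dx)
Step 2: J = 1.602e-19 * 45.9 * 9.48e+16
Step 3: J = 6.97e-01 A/cm^2

6.97e-01


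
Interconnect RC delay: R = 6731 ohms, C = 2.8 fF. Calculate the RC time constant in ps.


Step 1: tau = R * C
Step 2: tau = 6731 * 2.8 fF = 6731 * 2.8e-15 F
Step 3: tau = 1.88468e-11 s = 18.8468 ps

18.8468


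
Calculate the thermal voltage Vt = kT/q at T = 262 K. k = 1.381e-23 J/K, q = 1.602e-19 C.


Step 1: kT = 1.381e-23 * 262 = 3.61822e-21 J
Step 2: Vt = kT/q = 3.61822e-21 / 1.602e-19
Step 3: Vt = 0.02259 V

0.02259


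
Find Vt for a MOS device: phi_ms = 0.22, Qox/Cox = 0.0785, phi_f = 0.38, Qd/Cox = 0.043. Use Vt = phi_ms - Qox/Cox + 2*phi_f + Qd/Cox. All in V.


Step 1: Vt = phi_ms - Qox/Cox + 2*phi_f + Qd/Cox
Step 2: Vt = 0.22 - 0.0785 + 2*0.38 + 0.043
Step 3: Vt = 0.22 - 0.0785 + 0.76 + 0.043
Step 4: Vt = 0.9445 V

0.9445


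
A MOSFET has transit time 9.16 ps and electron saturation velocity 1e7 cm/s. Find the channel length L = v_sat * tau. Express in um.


Step 1: tau in seconds = 9.16 ps * 1e-12 = 9.1600e-12 s
Step 2: L = v_sat * tau = 1e7 * 9.1600e-12 = 9.1600e-05 cm
Step 3: L in um = 9.1600e-05 * 1e4 = 0.916 um

0.916


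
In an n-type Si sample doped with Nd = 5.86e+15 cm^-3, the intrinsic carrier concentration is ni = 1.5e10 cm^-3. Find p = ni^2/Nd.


Step 1: Since Nd >> ni, n ≈ Nd = 5.86e+15 cm^-3
Step 2: p = ni^2 / n = (1.5e10)^2 / 5.86e+15
Step 3: p = 2.25e20 / 5.86e+15 = 3.84e+04 cm^-3

3.84e+04


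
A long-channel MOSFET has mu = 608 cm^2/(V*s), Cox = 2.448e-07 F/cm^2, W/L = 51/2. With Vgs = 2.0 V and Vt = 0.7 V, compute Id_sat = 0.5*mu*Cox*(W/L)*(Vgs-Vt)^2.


Step 1: Overdrive voltage Vov = Vgs - Vt = 2.0 - 0.7 = 1.3 V
Step 2: W/L = 51/2 = 25.5
Step 3: Id = 0.5 * 608 * 2.448e-07 * 25.5 * 1.3^2
Step 4: Id = 3.21e-03 A

3.21e-03


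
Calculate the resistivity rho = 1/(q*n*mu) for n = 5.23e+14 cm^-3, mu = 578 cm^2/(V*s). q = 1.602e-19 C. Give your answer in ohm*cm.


Step 1: sigma = q * n * mu = 1.602e-19 * 5.23e+14 * 578 = 4.84275e-02 S/cm
Step 2: rho = 1 / sigma = 1 / 4.84275e-02 = 20.65 ohm*cm

20.65


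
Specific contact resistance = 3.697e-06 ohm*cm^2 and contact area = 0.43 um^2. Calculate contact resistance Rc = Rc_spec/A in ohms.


Step 1: Convert area to cm^2: 0.43 um^2 = 4.3000e-09 cm^2
Step 2: Rc = Rc_spec / A = 3.697e-06 / 4.3000e-09
Step 3: Rc = 8.60e+02 ohms

8.60e+02


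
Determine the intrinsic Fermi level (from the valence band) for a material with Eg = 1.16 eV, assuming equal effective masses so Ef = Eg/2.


Step 1: For an intrinsic semiconductor, the Fermi level sits at midgap.
Step 2: Ef = Eg / 2 = 1.16 / 2 = 0.58 eV

0.58


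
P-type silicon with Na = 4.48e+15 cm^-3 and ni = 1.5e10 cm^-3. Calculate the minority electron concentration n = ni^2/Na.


Step 1: Majority hole concentration p ≈ Na = 4.48e+15 cm^-3
Step 2: n = ni^2 / Na = (1.5e10)^2 / 4.48e+15
Step 3: n = 5.02e+04 cm^-3

5.02e+04


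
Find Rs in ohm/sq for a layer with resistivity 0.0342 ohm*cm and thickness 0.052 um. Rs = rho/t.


Step 1: Convert thickness to cm: t = 0.052 um = 5.2000e-06 cm
Step 2: Rs = rho / t = 0.0342 / 5.2000e-06
Step 3: Rs = 6576.9 ohm/sq

6576.9


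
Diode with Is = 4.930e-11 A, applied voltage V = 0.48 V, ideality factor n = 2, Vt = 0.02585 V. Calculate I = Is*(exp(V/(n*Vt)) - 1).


Step 1: V/(n*Vt) = 0.48/(2*0.02585) = 9.2843
Step 2: exp(9.2843) = 1.0768e+04
Step 3: I = 4.930e-11 * (1.0768e+04 - 1) = 5.31e-07 A

5.31e-07


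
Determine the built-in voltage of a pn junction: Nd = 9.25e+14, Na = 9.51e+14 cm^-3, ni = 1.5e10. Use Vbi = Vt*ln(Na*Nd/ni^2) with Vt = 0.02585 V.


Step 1: Compute Na*Nd/ni^2 = 9.51e+14 * 9.25e+14 / (1.5e10)^2 = 3.9097e+09
Step 2: ln(3.9097e+09) = 22.0867
Step 3: Vbi = 0.02585 * 22.0867 = 0.571 V

0.571


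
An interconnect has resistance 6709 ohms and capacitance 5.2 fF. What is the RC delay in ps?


Step 1: tau = R * C
Step 2: tau = 6709 * 5.2 fF = 6709 * 5.2e-15 F
Step 3: tau = 3.48868e-11 s = 34.8868 ps

34.8868


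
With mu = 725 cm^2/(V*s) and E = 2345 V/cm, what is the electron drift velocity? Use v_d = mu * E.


Step 1: v_d = mu * E
Step 2: v_d = 725 * 2345 = 1700125
Step 3: v_d = 1.70e+06 cm/s

1.70e+06


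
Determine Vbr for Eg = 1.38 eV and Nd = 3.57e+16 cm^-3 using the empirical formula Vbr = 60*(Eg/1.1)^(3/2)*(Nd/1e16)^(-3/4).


Step 1: Eg/1.1 = 1.38/1.1 = 1.254545
Step 2: (Eg/1.1)^1.5 = 1.254545^1.5 = 1.405172
Step 3: (Nd/1e16)^(-0.75) = (3.57)^(-0.75) = 0.385034
Step 4: Vbr = 60 * 1.405172 * 0.385034 = 32.5 V

32.5


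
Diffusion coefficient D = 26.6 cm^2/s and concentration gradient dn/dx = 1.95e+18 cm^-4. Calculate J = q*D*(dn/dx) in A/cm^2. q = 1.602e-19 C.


Step 1: J = q * D * (dn/dx)
Step 2: J = 1.602e-19 * 26.6 * 1.95e+18
Step 3: J = 8.31e+00 A/cm^2

8.31e+00


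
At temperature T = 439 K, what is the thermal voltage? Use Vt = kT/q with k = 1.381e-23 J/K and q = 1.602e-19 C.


Step 1: kT = 1.381e-23 * 439 = 6.06259e-21 J
Step 2: Vt = kT/q = 6.06259e-21 / 1.602e-19
Step 3: Vt = 0.03784 V

0.03784


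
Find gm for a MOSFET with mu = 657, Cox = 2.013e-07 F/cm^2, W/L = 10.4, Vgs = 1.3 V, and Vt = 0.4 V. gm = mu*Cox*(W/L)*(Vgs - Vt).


Step 1: Vov = Vgs - Vt = 1.3 - 0.4 = 0.9 V
Step 2: gm = mu * Cox * (W/L) * Vov
Step 3: gm = 657 * 2.013e-07 * 10.4 * 0.9 = 1.24e-03 S

1.24e-03


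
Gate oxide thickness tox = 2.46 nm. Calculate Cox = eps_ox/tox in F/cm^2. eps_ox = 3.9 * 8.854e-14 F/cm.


Step 1: eps_ox = 3.9 * 8.854e-14 = 3.45306e-13 F/cm
Step 2: tox in cm = 2.46 nm * 1e-7 = 2.4600e-07 cm
Step 3: Cox = 3.45306e-13 / 2.4600e-07 = 1.40e-06 F/cm^2

1.40e-06


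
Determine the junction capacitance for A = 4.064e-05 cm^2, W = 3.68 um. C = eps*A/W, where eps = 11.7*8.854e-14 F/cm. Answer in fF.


Step 1: eps_Si = 11.7 * 8.854e-14 = 1.035918e-12 F/cm
Step 2: W in cm = 3.68 * 1e-4 = 3.68e-04 cm
Step 3: C = 1.035918e-12 * 4.064e-05 / 3.68e-04 = 1.144014e-13 F
Step 4: C = 114.4 fF

114.4
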